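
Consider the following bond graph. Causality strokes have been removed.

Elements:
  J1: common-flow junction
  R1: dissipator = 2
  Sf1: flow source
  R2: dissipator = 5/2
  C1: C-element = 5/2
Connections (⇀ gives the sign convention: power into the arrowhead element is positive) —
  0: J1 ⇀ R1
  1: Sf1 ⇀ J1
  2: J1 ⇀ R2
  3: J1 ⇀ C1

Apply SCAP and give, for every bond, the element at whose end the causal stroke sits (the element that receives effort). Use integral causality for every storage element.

bond 1 |Sf1  (Sf1 fixes flow; stroke at Sf1)
bond 0 |J1  (1-jn J1 has f-setter on 1)
bond 2 |J1  (1-jn J1 has f-setter on 1)
bond 3 |J1  (1-jn J1 has f-setter on 1)

β0 stroke→J1
β1 stroke→Sf1
β2 stroke→J1
β3 stroke→J1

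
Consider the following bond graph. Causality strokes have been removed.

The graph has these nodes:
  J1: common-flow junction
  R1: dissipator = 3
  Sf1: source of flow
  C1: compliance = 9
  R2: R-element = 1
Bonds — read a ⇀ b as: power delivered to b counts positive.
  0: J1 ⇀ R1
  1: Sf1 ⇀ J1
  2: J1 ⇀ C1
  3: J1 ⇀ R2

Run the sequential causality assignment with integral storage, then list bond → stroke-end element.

#1 stroke at Sf1  (Sf1 (Sf) sets flow on bond)
#0 stroke at J1  (1-jn J1 has f-setter on 1)
#2 stroke at J1  (common-f at J1 fixed by 1)
#3 stroke at J1  (1-jn J1 has f-setter on 1)

β0 stroke→J1
β1 stroke→Sf1
β2 stroke→J1
β3 stroke→J1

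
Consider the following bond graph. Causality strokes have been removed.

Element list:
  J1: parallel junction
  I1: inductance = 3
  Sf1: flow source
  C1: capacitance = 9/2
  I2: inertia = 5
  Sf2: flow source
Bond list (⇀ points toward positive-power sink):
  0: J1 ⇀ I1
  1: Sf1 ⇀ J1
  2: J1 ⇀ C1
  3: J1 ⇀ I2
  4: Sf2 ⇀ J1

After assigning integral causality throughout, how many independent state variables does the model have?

3  (C1, I1, I2 all integral)

β1 →Sf1  (Sf1 fixes flow; stroke at Sf1)
β4 →Sf2  (source Sf2 imposes f)
β0 →I1  (prefer integral on I1)
β2 →J1  (C1 outputs effort q/C1)
β3 →I2  (common-e at J1 fixed by 2)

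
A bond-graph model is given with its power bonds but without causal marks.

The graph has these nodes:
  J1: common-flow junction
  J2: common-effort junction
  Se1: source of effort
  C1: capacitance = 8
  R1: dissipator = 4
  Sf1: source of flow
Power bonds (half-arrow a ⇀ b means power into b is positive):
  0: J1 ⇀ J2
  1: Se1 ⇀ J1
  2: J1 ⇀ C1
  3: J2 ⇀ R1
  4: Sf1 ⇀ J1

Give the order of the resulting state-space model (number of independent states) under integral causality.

1  (C1 all integral)

β1 |J1  (Se1 (Se) sets effort on bond)
β4 |Sf1  (Sf1: flow source, stroke at near end)
β0 |J1  (common-f at J1 fixed by 4)
β2 |J1  (common-f at J1 fixed by 4)
β3 |J2  (only one effort-in slot at J2)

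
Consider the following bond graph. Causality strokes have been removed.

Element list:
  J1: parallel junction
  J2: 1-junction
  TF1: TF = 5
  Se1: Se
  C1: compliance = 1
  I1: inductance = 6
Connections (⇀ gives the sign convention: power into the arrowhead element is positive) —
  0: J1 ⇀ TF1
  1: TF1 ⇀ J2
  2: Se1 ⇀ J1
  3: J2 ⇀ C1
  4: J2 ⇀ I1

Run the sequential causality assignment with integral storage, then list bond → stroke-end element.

β2 |J1  (source Se1 imposes e)
β0 |TF1  (0-jn J1 has e-setter on 2)
β1 |J2  (through TF1, causality passes straight; one stroke at TF1)
β3 |J2  (C1: C, integral causality)
β4 |I1  (closing 1-jn rule on J2)

b0 stroke→TF1
b1 stroke→J2
b2 stroke→J1
b3 stroke→J2
b4 stroke→I1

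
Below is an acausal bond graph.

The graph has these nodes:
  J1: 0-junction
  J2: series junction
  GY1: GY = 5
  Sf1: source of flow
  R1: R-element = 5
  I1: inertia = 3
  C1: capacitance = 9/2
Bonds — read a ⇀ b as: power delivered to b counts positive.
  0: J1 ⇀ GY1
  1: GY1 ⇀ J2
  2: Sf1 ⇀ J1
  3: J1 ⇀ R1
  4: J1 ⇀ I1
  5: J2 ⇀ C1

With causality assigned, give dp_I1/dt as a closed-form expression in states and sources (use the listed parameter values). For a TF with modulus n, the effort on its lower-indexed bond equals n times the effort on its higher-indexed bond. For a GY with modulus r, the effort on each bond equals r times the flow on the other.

b2 stroke→Sf1  (Sf1: flow source, stroke at near end)
b4 stroke→I1  (I1: I, integral causality)
b5 stroke→J2  (C1: C, integral causality)
b1 stroke→GY1  (only one flow-in slot at J2)
b0 stroke→GY1  (GY1: gyrator matches bond 1)
b3 stroke→J1  (J1: last free bond brings effort in)

dp_I1/dt = 5*F_Sf1 - 5*p_I1/3 - 2*q_C1/9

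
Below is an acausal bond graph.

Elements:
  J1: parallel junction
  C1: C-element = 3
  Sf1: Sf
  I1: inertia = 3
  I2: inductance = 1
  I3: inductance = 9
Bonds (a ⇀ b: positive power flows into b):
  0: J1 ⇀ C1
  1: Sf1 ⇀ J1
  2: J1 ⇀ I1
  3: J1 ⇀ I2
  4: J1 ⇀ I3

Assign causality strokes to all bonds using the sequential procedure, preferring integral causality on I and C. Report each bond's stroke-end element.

bond 1 stroke at Sf1  (Sf1: flow source, stroke at near end)
bond 0 stroke at J1  (C1 outputs effort q/C1)
bond 2 stroke at I1  (common-e at J1 fixed by 0)
bond 3 stroke at I2  (J1: bond 0 brought effort, rest push out)
bond 4 stroke at I3  (common-e at J1 fixed by 0)

b0 →J1
b1 →Sf1
b2 →I1
b3 →I2
b4 →I3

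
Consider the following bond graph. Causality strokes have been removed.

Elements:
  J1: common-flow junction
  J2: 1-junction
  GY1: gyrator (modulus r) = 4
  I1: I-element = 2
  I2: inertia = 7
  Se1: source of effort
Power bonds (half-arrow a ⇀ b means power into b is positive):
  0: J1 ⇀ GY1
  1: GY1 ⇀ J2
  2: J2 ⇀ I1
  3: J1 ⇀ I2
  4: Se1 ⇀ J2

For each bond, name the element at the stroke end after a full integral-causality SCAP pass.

β0 stroke at J1
β1 stroke at J2
β2 stroke at I1
β3 stroke at I2
β4 stroke at J2

#4 stroke at J2  (Se1 fixes effort; stroke away)
#2 stroke at I1  (prefer integral on I1)
#1 stroke at J2  (1-jn J2 has f-setter on 2)
#0 stroke at J1  (GY1: gyrator matches bond 1)
#3 stroke at I2  (only one flow-in slot at J1)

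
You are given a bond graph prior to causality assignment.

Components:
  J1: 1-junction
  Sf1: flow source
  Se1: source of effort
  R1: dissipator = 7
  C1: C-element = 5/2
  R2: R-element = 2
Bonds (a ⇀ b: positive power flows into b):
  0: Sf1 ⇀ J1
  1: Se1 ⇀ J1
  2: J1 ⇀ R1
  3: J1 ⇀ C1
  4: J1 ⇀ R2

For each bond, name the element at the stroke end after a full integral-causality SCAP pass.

β0 stroke→Sf1  (Sf1 (Sf) sets flow on bond)
β1 stroke→J1  (source Se1 imposes e)
β2 stroke→J1  (J1: bond 0 brought flow, rest push out)
β3 stroke→J1  (J1 flow already set via bond 0)
β4 stroke→J1  (1-jn J1 has f-setter on 0)

bond 0 →Sf1
bond 1 →J1
bond 2 →J1
bond 3 →J1
bond 4 →J1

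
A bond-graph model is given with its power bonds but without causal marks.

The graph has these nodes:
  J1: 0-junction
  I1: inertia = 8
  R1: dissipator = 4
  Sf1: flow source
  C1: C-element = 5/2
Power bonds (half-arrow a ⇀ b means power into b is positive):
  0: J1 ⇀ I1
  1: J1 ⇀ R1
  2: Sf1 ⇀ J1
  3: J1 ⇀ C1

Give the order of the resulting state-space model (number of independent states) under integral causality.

#2 →Sf1  (Sf1 (Sf) sets flow on bond)
#0 →I1  (I1 outputs flow p/I1)
#3 →J1  (C1 integral (e out))
#1 →R1  (J1: bond 3 brought effort, rest push out)

2  (C1, I1 all integral)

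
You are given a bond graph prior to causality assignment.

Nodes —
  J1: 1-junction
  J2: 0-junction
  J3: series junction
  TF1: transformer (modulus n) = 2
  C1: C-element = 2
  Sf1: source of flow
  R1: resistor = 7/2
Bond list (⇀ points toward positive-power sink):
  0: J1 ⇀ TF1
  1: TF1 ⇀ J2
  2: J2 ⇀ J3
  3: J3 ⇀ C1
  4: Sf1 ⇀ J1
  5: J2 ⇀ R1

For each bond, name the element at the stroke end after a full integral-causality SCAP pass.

bond 0 →J1
bond 1 →TF1
bond 2 →J2
bond 3 →J3
bond 4 →Sf1
bond 5 →R1

β4 stroke at Sf1  (Sf1 (Sf) sets flow on bond)
β0 stroke at J1  (J1 flow already set via bond 4)
β1 stroke at TF1  (TF1 one-in-one-out from 0)
β3 stroke at J3  (prefer integral on C1)
β2 stroke at J2  (closing 1-jn rule on J3)
β5 stroke at R1  (0-jn J2 has e-setter on 2)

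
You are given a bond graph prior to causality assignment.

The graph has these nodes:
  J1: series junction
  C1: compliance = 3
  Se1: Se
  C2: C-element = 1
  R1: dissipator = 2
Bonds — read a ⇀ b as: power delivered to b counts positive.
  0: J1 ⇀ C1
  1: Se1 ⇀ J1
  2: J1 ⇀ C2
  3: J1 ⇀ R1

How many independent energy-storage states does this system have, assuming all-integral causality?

2  (C1, C2 all integral)

#1 stroke at J1  (source Se1 imposes e)
#0 stroke at J1  (C1 outputs effort q/C1)
#2 stroke at J1  (C2 integral (e out))
#3 stroke at R1  (closing 1-jn rule on J1)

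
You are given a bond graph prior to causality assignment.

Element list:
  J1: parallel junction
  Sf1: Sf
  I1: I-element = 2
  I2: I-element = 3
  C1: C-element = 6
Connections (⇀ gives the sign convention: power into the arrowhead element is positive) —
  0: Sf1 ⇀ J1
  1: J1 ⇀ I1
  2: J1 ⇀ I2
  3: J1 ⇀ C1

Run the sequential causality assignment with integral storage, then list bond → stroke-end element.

#0 |Sf1
#1 |I1
#2 |I2
#3 |J1

bond 0 |Sf1  (source Sf1 imposes f)
bond 1 |I1  (I1 outputs flow p/I1)
bond 2 |I2  (prefer integral on I2)
bond 3 |J1  (closing 0-jn rule on J1)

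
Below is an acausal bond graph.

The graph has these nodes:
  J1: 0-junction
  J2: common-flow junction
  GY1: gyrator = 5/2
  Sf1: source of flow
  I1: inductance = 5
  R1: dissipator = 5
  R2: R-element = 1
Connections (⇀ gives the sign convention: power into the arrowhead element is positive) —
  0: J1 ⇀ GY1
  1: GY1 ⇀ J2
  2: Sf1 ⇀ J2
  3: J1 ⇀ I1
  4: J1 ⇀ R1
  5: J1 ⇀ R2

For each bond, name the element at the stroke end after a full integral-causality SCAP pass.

#0 stroke at J1
#1 stroke at J2
#2 stroke at Sf1
#3 stroke at I1
#4 stroke at R1
#5 stroke at R2

β2 stroke→Sf1  (Sf1 (Sf) sets flow on bond)
β1 stroke→J2  (common-f at J2 fixed by 2)
β0 stroke→J1  (GY1: gyrator matches bond 1)
β3 stroke→I1  (J1 effort already set via bond 0)
β4 stroke→R1  (J1: bond 0 brought effort, rest push out)
β5 stroke→R2  (0-jn J1 has e-setter on 0)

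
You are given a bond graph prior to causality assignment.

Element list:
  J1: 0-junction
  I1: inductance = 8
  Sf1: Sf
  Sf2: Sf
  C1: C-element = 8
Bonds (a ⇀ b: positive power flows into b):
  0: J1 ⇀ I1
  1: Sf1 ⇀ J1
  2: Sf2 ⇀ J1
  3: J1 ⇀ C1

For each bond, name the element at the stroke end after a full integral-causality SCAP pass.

#0 stroke at I1
#1 stroke at Sf1
#2 stroke at Sf2
#3 stroke at J1

bond 1 stroke→Sf1  (Sf1 (Sf) sets flow on bond)
bond 2 stroke→Sf2  (Sf2: flow source, stroke at near end)
bond 0 stroke→I1  (I1 outputs flow p/I1)
bond 3 stroke→J1  (only one effort-in slot at J1)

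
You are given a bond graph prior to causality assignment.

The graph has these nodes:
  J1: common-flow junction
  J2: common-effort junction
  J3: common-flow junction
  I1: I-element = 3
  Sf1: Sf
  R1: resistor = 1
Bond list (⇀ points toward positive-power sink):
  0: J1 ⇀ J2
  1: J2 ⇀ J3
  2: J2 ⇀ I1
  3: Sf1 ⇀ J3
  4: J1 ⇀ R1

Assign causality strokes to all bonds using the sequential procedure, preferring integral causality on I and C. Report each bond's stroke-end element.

bond 0 stroke at J2
bond 1 stroke at J3
bond 2 stroke at I1
bond 3 stroke at Sf1
bond 4 stroke at J1

bond 3 →Sf1  (source Sf1 imposes f)
bond 1 →J3  (common-f at J3 fixed by 3)
bond 2 →I1  (prefer integral on I1)
bond 0 →J2  (J2 needs exactly one e-in)
bond 4 →J1  (common-f at J1 fixed by 0)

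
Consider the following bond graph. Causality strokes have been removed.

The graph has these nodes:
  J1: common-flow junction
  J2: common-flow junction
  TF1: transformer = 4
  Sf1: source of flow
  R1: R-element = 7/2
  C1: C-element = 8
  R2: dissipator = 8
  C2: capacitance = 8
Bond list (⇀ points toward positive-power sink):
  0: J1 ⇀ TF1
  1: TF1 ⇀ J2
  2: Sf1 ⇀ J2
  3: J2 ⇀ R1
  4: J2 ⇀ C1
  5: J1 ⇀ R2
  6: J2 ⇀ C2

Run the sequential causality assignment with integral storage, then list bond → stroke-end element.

#0 →TF1
#1 →J2
#2 →Sf1
#3 →J2
#4 →J2
#5 →J1
#6 →J2

bond 2 |Sf1  (source Sf1 imposes f)
bond 1 |J2  (1-jn J2 has f-setter on 2)
bond 3 |J2  (J2 flow already set via bond 2)
bond 4 |J2  (1-jn J2 has f-setter on 2)
bond 6 |J2  (common-f at J2 fixed by 2)
bond 0 |TF1  (TF1 one-in-one-out from 1)
bond 5 |J1  (J1: bond 0 brought flow, rest push out)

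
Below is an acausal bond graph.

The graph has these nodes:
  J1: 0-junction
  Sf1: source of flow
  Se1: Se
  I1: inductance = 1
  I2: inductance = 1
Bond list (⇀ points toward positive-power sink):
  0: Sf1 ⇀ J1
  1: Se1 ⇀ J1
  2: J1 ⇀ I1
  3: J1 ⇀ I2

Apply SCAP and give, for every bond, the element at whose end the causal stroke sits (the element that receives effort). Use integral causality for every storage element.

β0 →Sf1
β1 →J1
β2 →I1
β3 →I2

#0 stroke→Sf1  (source Sf1 imposes f)
#1 stroke→J1  (Se1 fixes effort; stroke away)
#2 stroke→I1  (common-e at J1 fixed by 1)
#3 stroke→I2  (J1: bond 1 brought effort, rest push out)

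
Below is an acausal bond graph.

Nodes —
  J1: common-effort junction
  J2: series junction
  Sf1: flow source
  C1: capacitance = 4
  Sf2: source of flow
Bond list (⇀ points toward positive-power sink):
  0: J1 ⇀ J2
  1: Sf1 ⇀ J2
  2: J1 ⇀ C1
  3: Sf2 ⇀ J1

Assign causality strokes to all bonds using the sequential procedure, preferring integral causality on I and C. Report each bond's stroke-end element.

b1 stroke→Sf1  (source Sf1 imposes f)
b3 stroke→Sf2  (Sf2 (Sf) sets flow on bond)
b0 stroke→J2  (J2 flow already set via bond 1)
b2 stroke→J1  (closing 0-jn rule on J1)

bond 0 stroke at J2
bond 1 stroke at Sf1
bond 2 stroke at J1
bond 3 stroke at Sf2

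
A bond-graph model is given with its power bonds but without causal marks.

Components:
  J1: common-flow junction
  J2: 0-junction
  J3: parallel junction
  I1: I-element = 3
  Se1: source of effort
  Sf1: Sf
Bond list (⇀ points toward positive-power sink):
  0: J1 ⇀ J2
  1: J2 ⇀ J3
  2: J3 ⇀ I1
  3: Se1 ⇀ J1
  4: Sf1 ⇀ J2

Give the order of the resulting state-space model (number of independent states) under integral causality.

1  (I1 all integral)

b3 stroke at J1  (Se1 (Se) sets effort on bond)
b4 stroke at Sf1  (Sf1: flow source, stroke at near end)
b0 stroke at J2  (J1 needs exactly one f-in)
b1 stroke at J3  (common-e at J2 fixed by 0)
b2 stroke at I1  (common-e at J3 fixed by 1)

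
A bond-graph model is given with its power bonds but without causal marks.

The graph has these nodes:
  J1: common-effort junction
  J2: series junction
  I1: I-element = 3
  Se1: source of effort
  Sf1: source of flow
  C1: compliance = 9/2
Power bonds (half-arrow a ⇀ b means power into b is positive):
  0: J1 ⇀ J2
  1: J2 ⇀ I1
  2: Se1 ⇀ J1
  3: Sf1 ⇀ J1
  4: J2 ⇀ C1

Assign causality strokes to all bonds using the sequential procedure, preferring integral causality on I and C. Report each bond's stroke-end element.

bond 2 →J1  (Se1 fixes effort; stroke away)
bond 3 →Sf1  (source Sf1 imposes f)
bond 0 →J2  (common-e at J1 fixed by 2)
bond 1 →I1  (prefer integral on I1)
bond 4 →J2  (1-jn J2 has f-setter on 1)

bond 0 stroke→J2
bond 1 stroke→I1
bond 2 stroke→J1
bond 3 stroke→Sf1
bond 4 stroke→J2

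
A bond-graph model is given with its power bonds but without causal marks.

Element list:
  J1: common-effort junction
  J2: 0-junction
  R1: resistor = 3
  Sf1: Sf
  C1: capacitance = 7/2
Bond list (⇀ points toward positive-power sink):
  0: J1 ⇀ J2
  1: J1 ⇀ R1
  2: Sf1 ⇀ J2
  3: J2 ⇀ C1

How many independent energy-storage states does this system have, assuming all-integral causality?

bond 2 |Sf1  (Sf1: flow source, stroke at near end)
bond 3 |J2  (C1 outputs effort q/C1)
bond 0 |J1  (J2 effort already set via bond 3)
bond 1 |R1  (J1: bond 0 brought effort, rest push out)

1  (C1 all integral)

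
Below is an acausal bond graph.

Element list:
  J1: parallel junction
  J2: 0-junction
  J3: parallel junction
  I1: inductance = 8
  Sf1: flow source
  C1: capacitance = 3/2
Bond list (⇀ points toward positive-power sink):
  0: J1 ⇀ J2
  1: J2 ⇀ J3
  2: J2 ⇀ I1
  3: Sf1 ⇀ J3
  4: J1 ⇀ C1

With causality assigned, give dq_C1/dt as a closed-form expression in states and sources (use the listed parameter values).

dq_C1/dt = F_Sf1 - p_I1/8

β3 stroke→Sf1  (source Sf1 imposes f)
β1 stroke→J3  (J3 needs exactly one e-in)
β2 stroke→I1  (I1: I, integral causality)
β0 stroke→J2  (J2: last free bond brings effort in)
β4 stroke→J1  (closing 0-jn rule on J1)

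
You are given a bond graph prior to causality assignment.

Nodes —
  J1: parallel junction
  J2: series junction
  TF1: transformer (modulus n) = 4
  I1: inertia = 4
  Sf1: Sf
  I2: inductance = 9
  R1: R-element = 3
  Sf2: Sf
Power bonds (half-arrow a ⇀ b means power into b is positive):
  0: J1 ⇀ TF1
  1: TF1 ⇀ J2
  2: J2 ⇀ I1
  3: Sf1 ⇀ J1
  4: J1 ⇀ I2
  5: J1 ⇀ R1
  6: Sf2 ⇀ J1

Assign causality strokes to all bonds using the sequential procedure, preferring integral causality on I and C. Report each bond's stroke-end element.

b0 →TF1
b1 →J2
b2 →I1
b3 →Sf1
b4 →I2
b5 →J1
b6 →Sf2

b3 stroke→Sf1  (Sf1 fixes flow; stroke at Sf1)
b6 stroke→Sf2  (Sf2 fixes flow; stroke at Sf2)
b2 stroke→I1  (I1: I, integral causality)
b1 stroke→J2  (J2: bond 2 brought flow, rest push out)
b0 stroke→TF1  (TF1: transformer flips bond 1)
b4 stroke→I2  (prefer integral on I2)
b5 stroke→J1  (closing 0-jn rule on J1)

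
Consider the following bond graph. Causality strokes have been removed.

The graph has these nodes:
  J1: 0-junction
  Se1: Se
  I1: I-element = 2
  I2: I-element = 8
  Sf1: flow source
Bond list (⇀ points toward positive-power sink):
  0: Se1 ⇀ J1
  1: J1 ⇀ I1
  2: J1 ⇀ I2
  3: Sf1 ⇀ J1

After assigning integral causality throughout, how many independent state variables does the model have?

2  (I1, I2 all integral)

bond 0 →J1  (Se1 fixes effort; stroke away)
bond 3 →Sf1  (Sf1 (Sf) sets flow on bond)
bond 1 →I1  (J1: bond 0 brought effort, rest push out)
bond 2 →I2  (J1: bond 0 brought effort, rest push out)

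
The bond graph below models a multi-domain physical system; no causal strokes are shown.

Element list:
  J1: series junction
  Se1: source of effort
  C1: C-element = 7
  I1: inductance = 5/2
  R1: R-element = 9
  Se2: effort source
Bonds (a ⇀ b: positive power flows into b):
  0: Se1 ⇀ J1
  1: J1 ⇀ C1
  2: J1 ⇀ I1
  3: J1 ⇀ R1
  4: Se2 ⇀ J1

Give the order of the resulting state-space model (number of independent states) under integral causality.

2  (C1, I1 all integral)

b0 stroke→J1  (source Se1 imposes e)
b4 stroke→J1  (source Se2 imposes e)
b1 stroke→J1  (prefer integral on C1)
b2 stroke→I1  (prefer integral on I1)
b3 stroke→J1  (common-f at J1 fixed by 2)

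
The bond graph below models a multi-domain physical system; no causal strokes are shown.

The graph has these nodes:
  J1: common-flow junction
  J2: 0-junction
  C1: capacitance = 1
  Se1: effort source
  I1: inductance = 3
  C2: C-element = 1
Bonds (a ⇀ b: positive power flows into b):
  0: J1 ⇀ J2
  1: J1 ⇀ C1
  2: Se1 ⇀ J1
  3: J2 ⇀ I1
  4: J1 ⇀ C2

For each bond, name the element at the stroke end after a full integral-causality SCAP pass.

bond 0 →J2
bond 1 →J1
bond 2 →J1
bond 3 →I1
bond 4 →J1

bond 2 stroke at J1  (Se1 fixes effort; stroke away)
bond 1 stroke at J1  (C1 integral (e out))
bond 3 stroke at I1  (prefer integral on I1)
bond 0 stroke at J2  (closing 0-jn rule on J2)
bond 4 stroke at J1  (J1: bond 0 brought flow, rest push out)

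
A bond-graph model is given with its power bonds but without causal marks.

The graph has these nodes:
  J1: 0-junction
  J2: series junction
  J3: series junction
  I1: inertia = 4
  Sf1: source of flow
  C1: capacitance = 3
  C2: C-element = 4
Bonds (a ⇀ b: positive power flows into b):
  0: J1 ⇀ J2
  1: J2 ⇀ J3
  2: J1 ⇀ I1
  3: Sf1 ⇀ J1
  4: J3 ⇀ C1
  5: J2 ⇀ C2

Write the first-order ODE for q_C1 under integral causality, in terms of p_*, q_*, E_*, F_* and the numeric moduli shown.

dq_C1/dt = F_Sf1 - p_I1/4

#3 |Sf1  (Sf1 (Sf) sets flow on bond)
#2 |I1  (prefer integral on I1)
#0 |J1  (only one effort-in slot at J1)
#1 |J2  (1-jn J2 has f-setter on 0)
#5 |J2  (J2 flow already set via bond 0)
#4 |J3  (J3 flow already set via bond 1)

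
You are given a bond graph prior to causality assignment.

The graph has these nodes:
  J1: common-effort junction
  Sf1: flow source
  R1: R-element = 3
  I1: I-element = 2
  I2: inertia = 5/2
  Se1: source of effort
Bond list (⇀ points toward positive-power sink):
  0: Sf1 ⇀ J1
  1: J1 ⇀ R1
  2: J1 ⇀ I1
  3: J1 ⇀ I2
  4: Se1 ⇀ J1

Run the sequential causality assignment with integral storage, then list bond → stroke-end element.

β0 stroke→Sf1  (Sf1: flow source, stroke at near end)
β4 stroke→J1  (Se1 (Se) sets effort on bond)
β1 stroke→R1  (J1 effort already set via bond 4)
β2 stroke→I1  (J1 effort already set via bond 4)
β3 stroke→I2  (0-jn J1 has e-setter on 4)

bond 0 stroke at Sf1
bond 1 stroke at R1
bond 2 stroke at I1
bond 3 stroke at I2
bond 4 stroke at J1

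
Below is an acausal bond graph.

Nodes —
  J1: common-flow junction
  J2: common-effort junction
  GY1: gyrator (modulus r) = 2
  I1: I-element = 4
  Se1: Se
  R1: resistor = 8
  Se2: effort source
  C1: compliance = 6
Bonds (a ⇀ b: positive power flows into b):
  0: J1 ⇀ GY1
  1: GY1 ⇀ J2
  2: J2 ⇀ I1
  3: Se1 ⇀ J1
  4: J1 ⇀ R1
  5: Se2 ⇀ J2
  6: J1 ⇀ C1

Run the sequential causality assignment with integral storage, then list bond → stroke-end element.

#3 stroke→J1  (Se1 fixes effort; stroke away)
#5 stroke→J2  (Se2 fixes effort; stroke away)
#1 stroke→GY1  (0-jn J2 has e-setter on 5)
#2 stroke→I1  (0-jn J2 has e-setter on 5)
#0 stroke→GY1  (GY1 both-in/both-out from 1)
#4 stroke→J1  (J1: bond 0 brought flow, rest push out)
#6 stroke→J1  (J1: bond 0 brought flow, rest push out)

bond 0 stroke at GY1
bond 1 stroke at GY1
bond 2 stroke at I1
bond 3 stroke at J1
bond 4 stroke at J1
bond 5 stroke at J2
bond 6 stroke at J1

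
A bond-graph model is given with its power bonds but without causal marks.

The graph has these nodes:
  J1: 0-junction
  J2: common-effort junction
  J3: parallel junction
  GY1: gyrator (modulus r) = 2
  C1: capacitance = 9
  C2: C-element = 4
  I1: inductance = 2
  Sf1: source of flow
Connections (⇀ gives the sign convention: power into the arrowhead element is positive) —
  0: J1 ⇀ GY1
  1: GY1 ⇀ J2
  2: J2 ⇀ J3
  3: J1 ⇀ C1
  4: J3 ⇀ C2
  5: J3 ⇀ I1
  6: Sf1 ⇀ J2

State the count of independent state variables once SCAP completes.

#6 →Sf1  (Sf1: flow source, stroke at near end)
#3 →J1  (C1: C, integral causality)
#0 →GY1  (J1: bond 3 brought effort, rest push out)
#1 →GY1  (through GY1, causality inverts; strokes same side of GY1)
#2 →J2  (only one effort-in slot at J2)
#4 →J3  (C2 integral (e out))
#5 →I1  (J3 effort already set via bond 4)

3  (C1, C2, I1 all integral)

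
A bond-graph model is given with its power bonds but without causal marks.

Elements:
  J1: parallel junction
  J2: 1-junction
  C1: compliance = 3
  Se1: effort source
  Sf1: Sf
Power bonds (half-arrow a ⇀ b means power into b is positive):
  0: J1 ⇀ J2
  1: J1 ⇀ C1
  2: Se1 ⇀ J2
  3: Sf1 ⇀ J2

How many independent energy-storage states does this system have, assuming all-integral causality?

#2 |J2  (Se1: effort source, stroke at far end)
#3 |Sf1  (Sf1: flow source, stroke at near end)
#0 |J2  (J2 flow already set via bond 3)
#1 |J1  (closing 0-jn rule on J1)

1  (C1 all integral)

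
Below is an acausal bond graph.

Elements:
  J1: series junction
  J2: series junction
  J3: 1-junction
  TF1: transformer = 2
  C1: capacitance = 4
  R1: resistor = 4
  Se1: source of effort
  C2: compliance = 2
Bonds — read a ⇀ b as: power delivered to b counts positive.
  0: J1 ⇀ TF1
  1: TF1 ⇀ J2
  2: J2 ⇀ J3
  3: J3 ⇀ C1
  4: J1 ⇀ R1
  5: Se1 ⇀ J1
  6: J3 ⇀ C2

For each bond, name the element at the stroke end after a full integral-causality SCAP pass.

b5 |J1  (Se1 (Se) sets effort on bond)
b3 |J3  (C1 outputs effort q/C1)
b6 |J3  (prefer integral on C2)
b2 |J2  (only one flow-in slot at J3)
b1 |TF1  (J2: last free bond brings flow in)
b0 |J1  (through TF1, causality passes straight; one stroke at TF1)
b4 |R1  (J1 needs exactly one f-in)

b0 |J1
b1 |TF1
b2 |J2
b3 |J3
b4 |R1
b5 |J1
b6 |J3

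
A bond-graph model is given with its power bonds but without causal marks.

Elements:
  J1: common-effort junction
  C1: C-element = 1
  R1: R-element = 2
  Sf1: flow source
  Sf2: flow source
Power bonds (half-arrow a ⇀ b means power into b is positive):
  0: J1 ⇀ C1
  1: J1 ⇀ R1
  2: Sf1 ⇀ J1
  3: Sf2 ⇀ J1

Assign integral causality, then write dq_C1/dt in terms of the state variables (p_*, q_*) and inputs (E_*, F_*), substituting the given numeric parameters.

#2 stroke at Sf1  (Sf1 fixes flow; stroke at Sf1)
#3 stroke at Sf2  (source Sf2 imposes f)
#0 stroke at J1  (C1 outputs effort q/C1)
#1 stroke at R1  (common-e at J1 fixed by 0)

dq_C1/dt = F_Sf1 + F_Sf2 - q_C1/2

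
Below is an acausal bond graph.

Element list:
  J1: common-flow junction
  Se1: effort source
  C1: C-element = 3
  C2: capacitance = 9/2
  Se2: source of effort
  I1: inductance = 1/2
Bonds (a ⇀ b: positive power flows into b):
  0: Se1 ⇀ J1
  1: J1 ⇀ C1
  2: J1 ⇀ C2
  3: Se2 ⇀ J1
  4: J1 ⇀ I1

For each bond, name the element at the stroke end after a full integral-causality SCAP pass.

b0 →J1
b1 →J1
b2 →J1
b3 →J1
b4 →I1

#0 →J1  (Se1: effort source, stroke at far end)
#3 →J1  (Se2 fixes effort; stroke away)
#1 →J1  (C1: C, integral causality)
#2 →J1  (prefer integral on C2)
#4 →I1  (closing 1-jn rule on J1)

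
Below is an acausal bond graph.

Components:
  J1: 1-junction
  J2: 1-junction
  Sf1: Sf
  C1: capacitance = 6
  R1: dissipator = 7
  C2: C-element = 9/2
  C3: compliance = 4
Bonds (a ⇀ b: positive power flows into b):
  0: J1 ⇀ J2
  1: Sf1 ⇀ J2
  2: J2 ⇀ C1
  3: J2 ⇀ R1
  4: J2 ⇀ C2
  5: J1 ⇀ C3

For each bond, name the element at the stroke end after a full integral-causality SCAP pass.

#0 stroke at J2
#1 stroke at Sf1
#2 stroke at J2
#3 stroke at J2
#4 stroke at J2
#5 stroke at J1

#1 →Sf1  (Sf1 fixes flow; stroke at Sf1)
#0 →J2  (J2 flow already set via bond 1)
#2 →J2  (common-f at J2 fixed by 1)
#3 →J2  (common-f at J2 fixed by 1)
#4 →J2  (J2: bond 1 brought flow, rest push out)
#5 →J1  (common-f at J1 fixed by 0)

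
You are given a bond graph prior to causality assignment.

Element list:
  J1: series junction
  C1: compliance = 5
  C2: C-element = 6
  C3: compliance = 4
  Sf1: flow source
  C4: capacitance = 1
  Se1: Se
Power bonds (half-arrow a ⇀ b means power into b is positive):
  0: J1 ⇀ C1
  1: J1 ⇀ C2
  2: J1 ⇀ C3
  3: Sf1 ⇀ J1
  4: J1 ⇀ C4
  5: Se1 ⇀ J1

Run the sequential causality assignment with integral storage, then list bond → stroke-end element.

β0 |J1
β1 |J1
β2 |J1
β3 |Sf1
β4 |J1
β5 |J1

β3 →Sf1  (Sf1 (Sf) sets flow on bond)
β5 →J1  (Se1 fixes effort; stroke away)
β0 →J1  (common-f at J1 fixed by 3)
β1 →J1  (J1 flow already set via bond 3)
β2 →J1  (J1: bond 3 brought flow, rest push out)
β4 →J1  (common-f at J1 fixed by 3)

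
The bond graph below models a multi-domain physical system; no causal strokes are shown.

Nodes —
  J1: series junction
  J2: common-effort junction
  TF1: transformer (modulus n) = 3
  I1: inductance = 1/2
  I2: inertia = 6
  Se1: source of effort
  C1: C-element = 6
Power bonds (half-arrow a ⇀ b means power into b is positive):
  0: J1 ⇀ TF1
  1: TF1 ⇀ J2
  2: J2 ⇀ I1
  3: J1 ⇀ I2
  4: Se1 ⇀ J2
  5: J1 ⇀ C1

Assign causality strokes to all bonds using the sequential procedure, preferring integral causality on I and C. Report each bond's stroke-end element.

#0 stroke at J1
#1 stroke at TF1
#2 stroke at I1
#3 stroke at I2
#4 stroke at J2
#5 stroke at J1

β4 |J2  (Se1 fixes effort; stroke away)
β1 |TF1  (J2 effort already set via bond 4)
β2 |I1  (common-e at J2 fixed by 4)
β0 |J1  (through TF1, causality passes straight; one stroke at TF1)
β3 |I2  (I2 outputs flow p/I2)
β5 |J1  (common-f at J1 fixed by 3)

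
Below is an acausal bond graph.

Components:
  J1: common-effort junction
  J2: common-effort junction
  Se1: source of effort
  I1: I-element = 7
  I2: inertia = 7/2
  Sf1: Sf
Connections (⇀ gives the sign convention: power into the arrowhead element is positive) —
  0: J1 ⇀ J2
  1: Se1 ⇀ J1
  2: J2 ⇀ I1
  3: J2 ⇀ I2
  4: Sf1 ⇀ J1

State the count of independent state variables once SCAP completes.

bond 1 stroke at J1  (Se1: effort source, stroke at far end)
bond 4 stroke at Sf1  (source Sf1 imposes f)
bond 0 stroke at J2  (common-e at J1 fixed by 1)
bond 2 stroke at I1  (J2: bond 0 brought effort, rest push out)
bond 3 stroke at I2  (common-e at J2 fixed by 0)

2  (I1, I2 all integral)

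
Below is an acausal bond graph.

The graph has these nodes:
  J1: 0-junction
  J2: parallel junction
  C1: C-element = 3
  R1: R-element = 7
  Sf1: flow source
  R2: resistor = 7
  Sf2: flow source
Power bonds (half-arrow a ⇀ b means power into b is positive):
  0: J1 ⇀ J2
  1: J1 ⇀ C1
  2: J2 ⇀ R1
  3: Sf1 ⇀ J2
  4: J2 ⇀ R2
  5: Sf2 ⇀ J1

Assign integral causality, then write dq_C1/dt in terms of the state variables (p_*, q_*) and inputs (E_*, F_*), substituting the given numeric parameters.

dq_C1/dt = F_Sf1 + F_Sf2 - 2*q_C1/21

β3 →Sf1  (Sf1 (Sf) sets flow on bond)
β5 →Sf2  (Sf2 fixes flow; stroke at Sf2)
β1 →J1  (prefer integral on C1)
β0 →J2  (J1: bond 1 brought effort, rest push out)
β2 →R1  (0-jn J2 has e-setter on 0)
β4 →R2  (J2 effort already set via bond 0)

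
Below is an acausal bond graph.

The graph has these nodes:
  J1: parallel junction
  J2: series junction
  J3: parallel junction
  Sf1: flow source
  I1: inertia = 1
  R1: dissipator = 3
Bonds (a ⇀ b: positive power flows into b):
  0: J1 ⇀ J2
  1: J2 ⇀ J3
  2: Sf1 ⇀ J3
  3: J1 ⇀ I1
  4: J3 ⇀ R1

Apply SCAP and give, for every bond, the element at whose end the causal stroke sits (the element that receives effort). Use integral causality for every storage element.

b0 stroke at J1
b1 stroke at J2
b2 stroke at Sf1
b3 stroke at I1
b4 stroke at J3

b2 |Sf1  (Sf1 fixes flow; stroke at Sf1)
b3 |I1  (I1: I, integral causality)
b0 |J1  (J1 needs exactly one e-in)
b1 |J2  (J2: bond 0 brought flow, rest push out)
b4 |J3  (closing 0-jn rule on J3)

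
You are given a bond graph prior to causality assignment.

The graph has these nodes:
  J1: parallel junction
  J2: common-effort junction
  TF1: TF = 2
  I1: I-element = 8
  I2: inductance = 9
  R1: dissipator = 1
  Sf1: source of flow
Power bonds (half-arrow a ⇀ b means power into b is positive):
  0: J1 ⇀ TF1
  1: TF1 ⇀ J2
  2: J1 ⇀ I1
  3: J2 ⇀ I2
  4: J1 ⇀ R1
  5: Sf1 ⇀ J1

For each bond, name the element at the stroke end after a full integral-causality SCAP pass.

#0 stroke at TF1
#1 stroke at J2
#2 stroke at I1
#3 stroke at I2
#4 stroke at J1
#5 stroke at Sf1

b5 →Sf1  (source Sf1 imposes f)
b2 →I1  (I1 outputs flow p/I1)
b3 →I2  (I2: I, integral causality)
b1 →J2  (closing 0-jn rule on J2)
b0 →TF1  (TF1: transformer flips bond 1)
b4 →J1  (closing 0-jn rule on J1)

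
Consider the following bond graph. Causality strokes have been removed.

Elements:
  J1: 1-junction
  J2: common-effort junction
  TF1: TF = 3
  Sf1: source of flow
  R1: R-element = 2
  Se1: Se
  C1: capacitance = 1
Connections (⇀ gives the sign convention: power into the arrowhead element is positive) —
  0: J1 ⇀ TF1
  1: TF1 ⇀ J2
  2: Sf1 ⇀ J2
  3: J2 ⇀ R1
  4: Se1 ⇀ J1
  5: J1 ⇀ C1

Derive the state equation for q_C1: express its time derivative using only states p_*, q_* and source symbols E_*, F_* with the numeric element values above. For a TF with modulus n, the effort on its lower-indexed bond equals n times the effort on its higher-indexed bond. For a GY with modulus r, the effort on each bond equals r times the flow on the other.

b2 →Sf1  (Sf1: flow source, stroke at near end)
b4 →J1  (source Se1 imposes e)
b5 →J1  (C1 integral (e out))
b0 →TF1  (only one flow-in slot at J1)
b1 →J2  (TF1 one-in-one-out from 0)
b3 →R1  (J2 effort already set via bond 1)

dq_C1/dt = E_Se1/18 - F_Sf1/3 - q_C1/18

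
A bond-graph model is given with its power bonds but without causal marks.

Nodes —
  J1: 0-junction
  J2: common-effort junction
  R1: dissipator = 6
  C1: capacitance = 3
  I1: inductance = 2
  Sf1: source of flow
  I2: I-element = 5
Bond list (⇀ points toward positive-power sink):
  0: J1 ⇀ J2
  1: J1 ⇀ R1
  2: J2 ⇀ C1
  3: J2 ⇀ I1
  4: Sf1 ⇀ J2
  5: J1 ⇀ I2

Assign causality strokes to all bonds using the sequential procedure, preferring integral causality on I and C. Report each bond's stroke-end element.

b0 →J1
b1 →R1
b2 →J2
b3 →I1
b4 →Sf1
b5 →I2

#4 stroke at Sf1  (Sf1 fixes flow; stroke at Sf1)
#2 stroke at J2  (C1 integral (e out))
#0 stroke at J1  (0-jn J2 has e-setter on 2)
#3 stroke at I1  (J2: bond 2 brought effort, rest push out)
#1 stroke at R1  (0-jn J1 has e-setter on 0)
#5 stroke at I2  (J1: bond 0 brought effort, rest push out)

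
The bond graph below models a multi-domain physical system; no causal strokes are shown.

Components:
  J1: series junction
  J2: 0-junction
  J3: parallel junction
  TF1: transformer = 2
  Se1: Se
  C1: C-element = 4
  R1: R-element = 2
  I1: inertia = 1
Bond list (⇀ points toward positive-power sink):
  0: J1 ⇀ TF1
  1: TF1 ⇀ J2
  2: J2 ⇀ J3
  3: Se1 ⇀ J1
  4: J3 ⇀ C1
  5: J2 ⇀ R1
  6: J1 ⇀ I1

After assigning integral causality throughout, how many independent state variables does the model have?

#3 stroke at J1  (Se1: effort source, stroke at far end)
#4 stroke at J3  (C1 outputs effort q/C1)
#2 stroke at J2  (common-e at J3 fixed by 4)
#1 stroke at TF1  (J2: bond 2 brought effort, rest push out)
#5 stroke at R1  (common-e at J2 fixed by 2)
#0 stroke at J1  (TF1: transformer flips bond 1)
#6 stroke at I1  (only one flow-in slot at J1)

2  (C1, I1 all integral)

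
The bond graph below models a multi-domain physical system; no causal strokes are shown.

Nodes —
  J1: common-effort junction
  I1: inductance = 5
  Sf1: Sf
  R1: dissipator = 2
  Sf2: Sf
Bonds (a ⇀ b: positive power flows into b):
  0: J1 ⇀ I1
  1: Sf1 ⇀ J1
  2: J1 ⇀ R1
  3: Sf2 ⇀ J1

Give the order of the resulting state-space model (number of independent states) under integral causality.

#1 →Sf1  (Sf1: flow source, stroke at near end)
#3 →Sf2  (source Sf2 imposes f)
#0 →I1  (prefer integral on I1)
#2 →J1  (only one effort-in slot at J1)

1  (I1 all integral)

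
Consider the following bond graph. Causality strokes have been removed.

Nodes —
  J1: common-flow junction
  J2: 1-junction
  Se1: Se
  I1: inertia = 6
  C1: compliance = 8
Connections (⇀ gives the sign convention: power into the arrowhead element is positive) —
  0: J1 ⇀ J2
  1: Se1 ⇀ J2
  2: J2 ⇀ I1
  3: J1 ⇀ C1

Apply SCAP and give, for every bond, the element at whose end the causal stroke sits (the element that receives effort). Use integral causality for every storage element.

bond 0 →J2
bond 1 →J2
bond 2 →I1
bond 3 →J1

β1 stroke at J2  (Se1: effort source, stroke at far end)
β2 stroke at I1  (prefer integral on I1)
β0 stroke at J2  (common-f at J2 fixed by 2)
β3 stroke at J1  (common-f at J1 fixed by 0)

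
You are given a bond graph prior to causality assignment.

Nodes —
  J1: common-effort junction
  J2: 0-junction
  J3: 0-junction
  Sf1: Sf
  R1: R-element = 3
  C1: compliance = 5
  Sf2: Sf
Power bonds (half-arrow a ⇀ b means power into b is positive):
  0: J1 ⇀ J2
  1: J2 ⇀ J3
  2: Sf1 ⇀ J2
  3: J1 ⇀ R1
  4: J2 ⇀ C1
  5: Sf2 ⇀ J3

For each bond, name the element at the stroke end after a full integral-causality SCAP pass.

b2 stroke→Sf1  (Sf1 (Sf) sets flow on bond)
b5 stroke→Sf2  (source Sf2 imposes f)
b1 stroke→J3  (J3 needs exactly one e-in)
b4 stroke→J2  (C1 outputs effort q/C1)
b0 stroke→J1  (0-jn J2 has e-setter on 4)
b3 stroke→R1  (common-e at J1 fixed by 0)

β0 →J1
β1 →J3
β2 →Sf1
β3 →R1
β4 →J2
β5 →Sf2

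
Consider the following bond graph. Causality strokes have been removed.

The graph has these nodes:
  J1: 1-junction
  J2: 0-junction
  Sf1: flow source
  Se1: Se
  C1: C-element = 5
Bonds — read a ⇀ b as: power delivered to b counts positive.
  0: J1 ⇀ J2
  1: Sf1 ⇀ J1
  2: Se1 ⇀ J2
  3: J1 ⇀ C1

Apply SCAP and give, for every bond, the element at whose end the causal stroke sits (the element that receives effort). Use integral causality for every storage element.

b1 stroke at Sf1  (source Sf1 imposes f)
b2 stroke at J2  (Se1 (Se) sets effort on bond)
b0 stroke at J1  (common-f at J1 fixed by 1)
b3 stroke at J1  (J1 flow already set via bond 1)

bond 0 →J1
bond 1 →Sf1
bond 2 →J2
bond 3 →J1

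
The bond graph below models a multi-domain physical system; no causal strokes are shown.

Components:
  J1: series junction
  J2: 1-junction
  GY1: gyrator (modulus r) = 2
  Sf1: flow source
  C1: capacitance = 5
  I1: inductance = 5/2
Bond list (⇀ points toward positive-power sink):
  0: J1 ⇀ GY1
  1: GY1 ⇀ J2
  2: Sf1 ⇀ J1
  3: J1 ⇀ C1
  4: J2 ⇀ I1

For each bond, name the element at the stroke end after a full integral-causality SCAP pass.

#2 stroke→Sf1  (Sf1 fixes flow; stroke at Sf1)
#0 stroke→J1  (J1: bond 2 brought flow, rest push out)
#3 stroke→J1  (J1: bond 2 brought flow, rest push out)
#1 stroke→J2  (GY1 both-in/both-out from 0)
#4 stroke→I1  (closing 1-jn rule on J2)

bond 0 stroke at J1
bond 1 stroke at J2
bond 2 stroke at Sf1
bond 3 stroke at J1
bond 4 stroke at I1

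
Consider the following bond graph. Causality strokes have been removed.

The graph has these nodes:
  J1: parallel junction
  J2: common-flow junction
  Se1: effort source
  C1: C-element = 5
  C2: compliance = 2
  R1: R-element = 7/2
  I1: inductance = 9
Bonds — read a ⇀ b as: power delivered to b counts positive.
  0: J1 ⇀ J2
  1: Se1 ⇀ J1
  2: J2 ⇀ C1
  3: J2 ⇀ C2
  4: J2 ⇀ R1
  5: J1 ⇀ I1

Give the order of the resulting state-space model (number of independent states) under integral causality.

3  (C1, C2, I1 all integral)

b1 |J1  (Se1: effort source, stroke at far end)
b0 |J2  (0-jn J1 has e-setter on 1)
b5 |I1  (common-e at J1 fixed by 1)
b2 |J2  (C1 outputs effort q/C1)
b3 |J2  (C2 integral (e out))
b4 |R1  (closing 1-jn rule on J2)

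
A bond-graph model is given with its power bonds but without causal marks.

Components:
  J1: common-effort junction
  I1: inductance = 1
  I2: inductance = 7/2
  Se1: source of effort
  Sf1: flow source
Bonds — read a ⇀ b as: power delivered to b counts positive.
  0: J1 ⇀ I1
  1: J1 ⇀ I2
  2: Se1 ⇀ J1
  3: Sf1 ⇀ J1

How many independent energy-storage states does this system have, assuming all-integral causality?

#2 stroke→J1  (Se1: effort source, stroke at far end)
#3 stroke→Sf1  (Sf1 fixes flow; stroke at Sf1)
#0 stroke→I1  (J1: bond 2 brought effort, rest push out)
#1 stroke→I2  (J1 effort already set via bond 2)

2  (I1, I2 all integral)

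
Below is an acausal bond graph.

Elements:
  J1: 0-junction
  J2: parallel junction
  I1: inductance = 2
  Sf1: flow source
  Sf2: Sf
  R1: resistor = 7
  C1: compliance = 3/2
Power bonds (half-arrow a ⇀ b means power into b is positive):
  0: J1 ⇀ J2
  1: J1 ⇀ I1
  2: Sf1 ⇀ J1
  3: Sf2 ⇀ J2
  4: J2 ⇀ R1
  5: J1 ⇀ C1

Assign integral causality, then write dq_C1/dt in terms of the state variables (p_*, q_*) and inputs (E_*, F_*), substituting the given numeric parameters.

dq_C1/dt = F_Sf1 + F_Sf2 - p_I1/2 - 2*q_C1/21

bond 2 stroke at Sf1  (Sf1 (Sf) sets flow on bond)
bond 3 stroke at Sf2  (Sf2 fixes flow; stroke at Sf2)
bond 1 stroke at I1  (prefer integral on I1)
bond 5 stroke at J1  (C1 outputs effort q/C1)
bond 0 stroke at J2  (J1: bond 5 brought effort, rest push out)
bond 4 stroke at R1  (0-jn J2 has e-setter on 0)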